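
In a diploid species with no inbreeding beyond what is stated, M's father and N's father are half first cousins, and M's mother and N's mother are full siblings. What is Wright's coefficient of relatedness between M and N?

Independent pedigree routes through distinct common ancestors add.
M and N are related in two ways: half second cousins through their fathers (r = 1/64) and first cousins through their mothers (r = 1/8).
r = 1/64 + 1/8 = 0.140625.

0.140625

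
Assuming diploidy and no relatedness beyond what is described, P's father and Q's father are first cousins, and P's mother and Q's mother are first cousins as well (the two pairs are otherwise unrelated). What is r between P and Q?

0.0625

Relatedness sums over independent paths through distinct common ancestors.
P and Q are related in two ways: second cousins through their fathers (r = 1/32) and second cousins through their mothers (r = 1/32).
r = 1/32 + 1/32 = 0.0625.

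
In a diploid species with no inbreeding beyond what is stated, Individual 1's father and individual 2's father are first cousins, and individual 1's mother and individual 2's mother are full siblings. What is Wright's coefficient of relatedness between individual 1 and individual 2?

Relatedness sums over independent paths through distinct common ancestors.
Individual 1 and individual 2 are related in two ways: second cousins through their fathers (r = 1/32) and first cousins through their mothers (r = 1/8).
r = 1/32 + 1/8 = 5/32 = 0.15625.

0.15625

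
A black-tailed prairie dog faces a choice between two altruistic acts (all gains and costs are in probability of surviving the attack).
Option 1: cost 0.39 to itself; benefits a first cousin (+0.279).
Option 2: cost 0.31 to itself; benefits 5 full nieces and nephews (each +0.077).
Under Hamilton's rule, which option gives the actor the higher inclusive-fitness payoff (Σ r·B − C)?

Option 1: r to a first cousin = 0.125.
Option 1: Σ r·B − C = (1·0.125·0.279) − 0.39 = -0.355125.
Option 2: r to a full niece or nephew = 0.25.
Option 2: Σ r·B − C = (5·0.25·0.077) − 0.31 = -0.21375.
Option 2 has the higher net inclusive-fitness payoff.

Option 2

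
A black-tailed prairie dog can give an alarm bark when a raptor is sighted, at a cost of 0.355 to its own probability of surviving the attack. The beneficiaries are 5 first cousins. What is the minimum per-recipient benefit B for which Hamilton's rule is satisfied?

0.568

r to a first cousin = 0.125 (first cousins share one grandparent pair — two paths of length 4: r = 2·(1/2)^4 = 1/8).
Hamilton's rule with n recipients of equal r: n·r·B > C, so B > C/(n·r) = 0.355/(5·0.125) = 0.568.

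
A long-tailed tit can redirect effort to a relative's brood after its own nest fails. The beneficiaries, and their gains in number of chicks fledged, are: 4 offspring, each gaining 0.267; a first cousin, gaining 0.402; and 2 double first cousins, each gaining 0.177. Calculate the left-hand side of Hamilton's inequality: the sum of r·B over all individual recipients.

r to an offspring = 0.5 (one parent–offspring link: r = (1/2)^1 = 1/2).
r to a first cousin = 1/8 (first cousins share one grandparent pair — two paths of length 4: r = 2·(1/2)^4 = 1/8).
r to a double first cousin = 0.25 (double first cousins share both grandparent pairs — four paths of length 4: r = 4·(1/2)^4 = 1/4).
Summing one r·B term per recipient: 4·0.5·0.267 + 1·0.125·0.402 + 2·0.25·0.177 = 0.67275.

0.67275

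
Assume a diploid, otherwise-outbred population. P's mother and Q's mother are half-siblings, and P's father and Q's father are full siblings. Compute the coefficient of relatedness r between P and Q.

Wright's path rule: contributions from independent ancestry routes add.
P and Q are related in two ways: half first cousins through their mothers (r = 1/16) and first cousins through their fathers (r = 1/8).
r = 1/16 + 1/8 = 0.1875.

0.1875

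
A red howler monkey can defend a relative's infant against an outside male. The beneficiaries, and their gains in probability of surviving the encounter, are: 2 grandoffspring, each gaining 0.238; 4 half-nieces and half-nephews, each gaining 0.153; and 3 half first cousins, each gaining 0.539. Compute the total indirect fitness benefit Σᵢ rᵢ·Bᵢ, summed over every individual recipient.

r to a grandoffspring = 1/4 (two parent–offspring links: r = (1/2)^2 = 1/4).
r to a half-niece or half-nephew = 0.125 (half-aunt/uncle↔niece/nephew: one path of length 3: r = (1/2)^3 = 1/8).
r to a half first cousin = 1/16 (half first cousins share one grandparent — one path of length 4: r = (1/2)^4 = 1/16).
Summing one r·B term per recipient: 2·0.25·0.238 + 4·0.125·0.153 + 3·0.0625·0.539 = 0.2965625.

0.2965625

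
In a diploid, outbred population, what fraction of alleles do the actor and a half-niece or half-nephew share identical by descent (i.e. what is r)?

Each parent–offspring link contributes a factor of 1/2, and independent paths through distinct common ancestors add.
Half-aunt/uncle↔niece/nephew: one path of length 3: r = (1/2)^3 = 1/8.

0.125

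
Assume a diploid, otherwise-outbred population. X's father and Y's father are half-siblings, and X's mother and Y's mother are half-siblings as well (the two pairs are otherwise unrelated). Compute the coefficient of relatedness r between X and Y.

0.125

Independent pedigree routes through distinct common ancestors add.
X and Y are related in two ways: half first cousins through their fathers (r = 1/16) and half first cousins through their mothers (r = 1/16).
r = 1/16 + 1/16 = 0.125.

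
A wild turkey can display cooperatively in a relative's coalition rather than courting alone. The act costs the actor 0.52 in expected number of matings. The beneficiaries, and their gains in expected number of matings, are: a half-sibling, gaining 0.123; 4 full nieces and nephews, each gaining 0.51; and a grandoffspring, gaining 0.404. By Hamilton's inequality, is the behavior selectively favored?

Hamilton's rule: the trait is favored when the sum of r·B over every recipient exceeds the actor's cost C.
r to a half-sibling = 1/4 (half-sibs share one parent — one path of length 2: r = (1/2)^2 = 1/4).
r to a full niece or nephew = 0.25 (full aunt/uncle↔niece/nephew: two paths of length 3 through the shared grandparent pair: r = 2·(1/2)^3 = 1/4).
r to a grandoffspring = 1/4 (two parent–offspring links: r = (1/2)^2 = 1/4).
Summing one r·B term per recipient: 1·0.25·0.123 + 4·0.25·0.51 + 1·0.25·0.404 = 0.64175.
0.64175 > 0.52: the indirect benefit exceeds the cost.

Yes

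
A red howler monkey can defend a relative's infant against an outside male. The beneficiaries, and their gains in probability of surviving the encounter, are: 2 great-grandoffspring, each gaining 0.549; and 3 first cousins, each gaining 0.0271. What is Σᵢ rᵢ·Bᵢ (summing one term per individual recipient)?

0.1474125

r to a great-grandoffspring = 1/8 (three parent–offspring links: r = (1/2)^3 = 1/8).
r to a first cousin = 1/8 (first cousins share one grandparent pair — two paths of length 4: r = 2·(1/2)^4 = 1/8).
Summing one r·B term per recipient: 2·0.125·0.549 + 3·0.125·0.0271 = 0.1474125.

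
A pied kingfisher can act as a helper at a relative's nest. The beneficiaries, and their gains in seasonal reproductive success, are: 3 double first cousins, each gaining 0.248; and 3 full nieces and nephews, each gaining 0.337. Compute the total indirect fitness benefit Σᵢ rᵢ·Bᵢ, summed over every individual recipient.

r to a double first cousin = 0.25 (double first cousins share both grandparent pairs — four paths of length 4: r = 4·(1/2)^4 = 1/4).
r to a full niece or nephew = 1/4 (full aunt/uncle↔niece/nephew: two paths of length 3 through the shared grandparent pair: r = 2·(1/2)^3 = 1/4).
Summing one r·B term per recipient: 3·0.25·0.248 + 3·0.25·0.337 = 0.43875.

0.43875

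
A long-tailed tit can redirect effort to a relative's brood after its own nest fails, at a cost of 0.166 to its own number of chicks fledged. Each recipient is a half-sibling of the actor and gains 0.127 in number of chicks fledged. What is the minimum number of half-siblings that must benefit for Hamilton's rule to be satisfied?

6

r to a half-sibling = 1/4 (half-sibs share one parent — one path of length 2: r = (1/2)^2 = 1/4).
Hamilton's rule: n·r·B > C  ⇒  n > C/(r·B) = 0.166/(0.25·0.127) = 5.228.
The smallest integer exceeding 5.228 is 6.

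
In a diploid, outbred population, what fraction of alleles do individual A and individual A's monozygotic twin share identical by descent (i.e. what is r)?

Each parent–offspring link contributes a factor of 1/2, and independent paths through distinct common ancestors add.
Monozygotic twins share every allele identical by descent: r = 1.

1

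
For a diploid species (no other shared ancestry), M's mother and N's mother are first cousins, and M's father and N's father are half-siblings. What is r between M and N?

Relatedness sums over independent paths through distinct common ancestors.
M and N are related in two ways: second cousins through their mothers (r = 1/32) and half first cousins through their fathers (r = 1/16).
r = 1/32 + 1/16 = 0.09375.

0.09375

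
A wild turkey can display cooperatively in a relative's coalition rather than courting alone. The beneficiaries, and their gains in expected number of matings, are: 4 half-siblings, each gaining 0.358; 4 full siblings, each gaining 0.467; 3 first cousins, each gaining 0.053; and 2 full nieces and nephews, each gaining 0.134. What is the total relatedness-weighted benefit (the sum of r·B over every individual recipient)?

1.378875

r to a half-sibling = 0.25 (half-sibs share one parent — one path of length 2: r = (1/2)^2 = 1/4).
r to a full sibling = 0.5 (full sibs share both parents — two paths of length 2: r = 2·(1/2)^2 = 1/2).
r to a first cousin = 1/8 (first cousins share one grandparent pair — two paths of length 4: r = 2·(1/2)^4 = 1/8).
r to a full niece or nephew = 1/4 (full aunt/uncle↔niece/nephew: two paths of length 3 through the shared grandparent pair: r = 2·(1/2)^3 = 1/4).
Summing one r·B term per recipient: 4·0.25·0.358 + 4·0.5·0.467 + 3·0.125·0.053 + 2·0.25·0.134 = 1.378875.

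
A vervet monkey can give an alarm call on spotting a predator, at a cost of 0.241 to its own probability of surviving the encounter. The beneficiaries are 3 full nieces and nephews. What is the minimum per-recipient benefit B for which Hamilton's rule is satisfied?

r to a full niece or nephew = 0.25 (full aunt/uncle↔niece/nephew: two paths of length 3 through the shared grandparent pair: r = 2·(1/2)^3 = 1/4).
Hamilton's rule with n recipients of equal r: n·r·B > C, so B > C/(n·r) = 0.241/(3·0.25) = 0.3213.

0.3213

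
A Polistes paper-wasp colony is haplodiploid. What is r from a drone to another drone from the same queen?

0.5

Haploid brothers each carry a random half of the queen's diploid genome, so on average they share half: r = 1/2.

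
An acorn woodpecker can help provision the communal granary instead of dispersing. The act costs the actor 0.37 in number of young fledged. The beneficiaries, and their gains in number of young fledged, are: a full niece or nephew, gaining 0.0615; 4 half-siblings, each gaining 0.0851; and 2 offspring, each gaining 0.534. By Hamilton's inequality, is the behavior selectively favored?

Yes

Hamilton's rule: the trait is favored when the sum of r·B over every recipient exceeds the actor's cost C.
r to a full niece or nephew = 1/4 (full aunt/uncle↔niece/nephew: two paths of length 3 through the shared grandparent pair: r = 2·(1/2)^3 = 1/4).
r to a half-sibling = 1/4 (half-sibs share one parent — one path of length 2: r = (1/2)^2 = 1/4).
r to an offspring = 1/2 (one parent–offspring link: r = (1/2)^1 = 1/2).
Summing one r·B term per recipient: 1·0.25·0.0615 + 4·0.25·0.0851 + 2·0.5·0.534 = 0.634475.
0.634475 > 0.37: the indirect benefit exceeds the cost.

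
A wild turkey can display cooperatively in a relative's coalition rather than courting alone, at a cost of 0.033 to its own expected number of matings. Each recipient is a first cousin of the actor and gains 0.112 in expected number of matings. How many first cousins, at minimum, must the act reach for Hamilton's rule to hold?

3

r to a first cousin = 0.125 (first cousins share one grandparent pair — two paths of length 4: r = 2·(1/2)^4 = 1/8).
Hamilton's rule: n·r·B > C  ⇒  n > C/(r·B) = 0.033/(0.125·0.112) = 2.357.
The smallest integer exceeding 2.357 is 3.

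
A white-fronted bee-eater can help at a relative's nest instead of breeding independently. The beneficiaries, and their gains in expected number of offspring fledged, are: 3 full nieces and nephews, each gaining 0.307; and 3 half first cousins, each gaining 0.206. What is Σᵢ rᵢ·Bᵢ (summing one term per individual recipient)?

0.268875

r to a full niece or nephew = 0.25 (full aunt/uncle↔niece/nephew: two paths of length 3 through the shared grandparent pair: r = 2·(1/2)^3 = 1/4).
r to a half first cousin = 0.0625 (half first cousins share one grandparent — one path of length 4: r = (1/2)^4 = 1/16).
Summing one r·B term per recipient: 3·0.25·0.307 + 3·0.0625·0.206 = 0.268875.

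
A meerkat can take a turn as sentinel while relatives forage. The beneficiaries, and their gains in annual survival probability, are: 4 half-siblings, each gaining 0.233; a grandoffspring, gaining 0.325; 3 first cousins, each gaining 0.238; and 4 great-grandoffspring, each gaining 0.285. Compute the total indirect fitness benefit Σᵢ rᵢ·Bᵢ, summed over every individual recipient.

0.546

r to a half-sibling = 1/4 (half-sibs share one parent — one path of length 2: r = (1/2)^2 = 1/4).
r to a grandoffspring = 0.25 (two parent–offspring links: r = (1/2)^2 = 1/4).
r to a first cousin = 1/8 (first cousins share one grandparent pair — two paths of length 4: r = 2·(1/2)^4 = 1/8).
r to a great-grandoffspring = 1/8 (three parent–offspring links: r = (1/2)^3 = 1/8).
Summing one r·B term per recipient: 4·0.25·0.233 + 1·0.25·0.325 + 3·0.125·0.238 + 4·0.125·0.285 = 0.546.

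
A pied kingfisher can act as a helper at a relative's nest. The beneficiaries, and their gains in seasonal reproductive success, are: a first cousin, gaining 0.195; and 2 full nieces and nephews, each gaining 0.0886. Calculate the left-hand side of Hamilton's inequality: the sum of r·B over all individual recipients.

0.068675

r to a first cousin = 1/8 (first cousins share one grandparent pair — two paths of length 4: r = 2·(1/2)^4 = 1/8).
r to a full niece or nephew = 1/4 (full aunt/uncle↔niece/nephew: two paths of length 3 through the shared grandparent pair: r = 2·(1/2)^3 = 1/4).
Summing one r·B term per recipient: 1·0.125·0.195 + 2·0.25·0.0886 = 0.068675.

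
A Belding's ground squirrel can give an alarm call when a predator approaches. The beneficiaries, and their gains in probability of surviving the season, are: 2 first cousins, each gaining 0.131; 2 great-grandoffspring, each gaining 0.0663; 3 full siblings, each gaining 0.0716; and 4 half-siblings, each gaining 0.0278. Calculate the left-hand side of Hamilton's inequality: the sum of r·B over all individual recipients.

0.184525

r to a first cousin = 0.125 (first cousins share one grandparent pair — two paths of length 4: r = 2·(1/2)^4 = 1/8).
r to a great-grandoffspring = 1/8 (three parent–offspring links: r = (1/2)^3 = 1/8).
r to a full sibling = 1/2 (full sibs share both parents — two paths of length 2: r = 2·(1/2)^2 = 1/2).
r to a half-sibling = 0.25 (half-sibs share one parent — one path of length 2: r = (1/2)^2 = 1/4).
Summing one r·B term per recipient: 2·0.125·0.131 + 2·0.125·0.0663 + 3·0.5·0.0716 + 4·0.25·0.0278 = 0.184525.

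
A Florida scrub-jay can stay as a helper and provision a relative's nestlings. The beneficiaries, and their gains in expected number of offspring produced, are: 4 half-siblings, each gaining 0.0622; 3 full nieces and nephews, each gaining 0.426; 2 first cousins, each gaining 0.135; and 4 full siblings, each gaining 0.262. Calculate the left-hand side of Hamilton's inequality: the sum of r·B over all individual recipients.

r to a half-sibling = 0.25 (half-sibs share one parent — one path of length 2: r = (1/2)^2 = 1/4).
r to a full niece or nephew = 1/4 (full aunt/uncle↔niece/nephew: two paths of length 3 through the shared grandparent pair: r = 2·(1/2)^3 = 1/4).
r to a first cousin = 1/8 (first cousins share one grandparent pair — two paths of length 4: r = 2·(1/2)^4 = 1/8).
r to a full sibling = 1/2 (full sibs share both parents — two paths of length 2: r = 2·(1/2)^2 = 1/2).
Summing one r·B term per recipient: 4·0.25·0.0622 + 3·0.25·0.426 + 2·0.125·0.135 + 4·0.5·0.262 = 0.93945.

0.93945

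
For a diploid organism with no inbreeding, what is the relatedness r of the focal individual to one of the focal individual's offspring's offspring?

Each parent–offspring link contributes a factor of 1/2, and independent paths through distinct common ancestors add.
Two parent–offspring links: r = (1/2)^2 = 1/4.

0.25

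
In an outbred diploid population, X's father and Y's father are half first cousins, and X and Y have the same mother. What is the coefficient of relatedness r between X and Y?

0.265625

Wright's path rule: contributions from independent ancestry routes add.
X and Y are related in two ways: half second cousins through their fathers (r = 1/64) and half-sibs through their shared mother (r = 1/4).
r = 1/64 + 1/4 = 0.265625.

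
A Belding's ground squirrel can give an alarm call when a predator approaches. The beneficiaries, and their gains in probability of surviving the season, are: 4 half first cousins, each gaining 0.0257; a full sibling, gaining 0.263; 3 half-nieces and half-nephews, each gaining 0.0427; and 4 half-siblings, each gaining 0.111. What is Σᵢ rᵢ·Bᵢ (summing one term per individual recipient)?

0.2649375

r to a half first cousin = 0.0625 (half first cousins share one grandparent — one path of length 4: r = (1/2)^4 = 1/16).
r to a full sibling = 0.5 (full sibs share both parents — two paths of length 2: r = 2·(1/2)^2 = 1/2).
r to a half-niece or half-nephew = 0.125 (half-aunt/uncle↔niece/nephew: one path of length 3: r = (1/2)^3 = 1/8).
r to a half-sibling = 0.25 (half-sibs share one parent — one path of length 2: r = (1/2)^2 = 1/4).
Summing one r·B term per recipient: 4·0.0625·0.0257 + 1·0.5·0.263 + 3·0.125·0.0427 + 4·0.25·0.111 = 0.2649375.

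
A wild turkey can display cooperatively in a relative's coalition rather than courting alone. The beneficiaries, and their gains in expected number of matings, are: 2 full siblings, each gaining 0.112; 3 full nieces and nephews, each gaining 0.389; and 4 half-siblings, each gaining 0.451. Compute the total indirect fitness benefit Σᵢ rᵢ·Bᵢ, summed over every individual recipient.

r to a full sibling = 1/2 (full sibs share both parents — two paths of length 2: r = 2·(1/2)^2 = 1/2).
r to a full niece or nephew = 1/4 (full aunt/uncle↔niece/nephew: two paths of length 3 through the shared grandparent pair: r = 2·(1/2)^3 = 1/4).
r to a half-sibling = 1/4 (half-sibs share one parent — one path of length 2: r = (1/2)^2 = 1/4).
Summing one r·B term per recipient: 2·0.5·0.112 + 3·0.25·0.389 + 4·0.25·0.451 = 0.85475.

0.85475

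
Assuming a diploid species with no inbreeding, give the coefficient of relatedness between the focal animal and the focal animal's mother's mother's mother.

0.125

Each parent–offspring link contributes a factor of 1/2, and independent paths through distinct common ancestors add.
Three parent–offspring links: r = (1/2)^3 = 1/8.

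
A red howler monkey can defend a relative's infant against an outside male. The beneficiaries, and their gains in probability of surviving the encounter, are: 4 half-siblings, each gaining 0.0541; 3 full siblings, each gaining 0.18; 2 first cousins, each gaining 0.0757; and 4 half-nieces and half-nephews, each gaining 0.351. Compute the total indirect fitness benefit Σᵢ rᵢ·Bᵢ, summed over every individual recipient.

0.518525

r to a half-sibling = 1/4 (half-sibs share one parent — one path of length 2: r = (1/2)^2 = 1/4).
r to a full sibling = 0.5 (full sibs share both parents — two paths of length 2: r = 2·(1/2)^2 = 1/2).
r to a first cousin = 1/8 (first cousins share one grandparent pair — two paths of length 4: r = 2·(1/2)^4 = 1/8).
r to a half-niece or half-nephew = 1/8 (half-aunt/uncle↔niece/nephew: one path of length 3: r = (1/2)^3 = 1/8).
Summing one r·B term per recipient: 4·0.25·0.0541 + 3·0.5·0.18 + 2·0.125·0.0757 + 4·0.125·0.351 = 0.518525.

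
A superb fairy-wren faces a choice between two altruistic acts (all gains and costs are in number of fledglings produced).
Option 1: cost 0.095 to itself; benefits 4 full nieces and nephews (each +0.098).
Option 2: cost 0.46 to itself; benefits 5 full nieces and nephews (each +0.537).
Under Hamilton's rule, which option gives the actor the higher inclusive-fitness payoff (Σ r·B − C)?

Option 2

Option 1: r to a full niece or nephew = 0.25.
Option 1: Σ r·B − C = (4·0.25·0.098) − 0.095 = 0.003.
Option 2: r to a full niece or nephew = 0.25.
Option 2: Σ r·B − C = (5·0.25·0.537) − 0.46 = 0.21125.
Option 2 has the higher net inclusive-fitness payoff.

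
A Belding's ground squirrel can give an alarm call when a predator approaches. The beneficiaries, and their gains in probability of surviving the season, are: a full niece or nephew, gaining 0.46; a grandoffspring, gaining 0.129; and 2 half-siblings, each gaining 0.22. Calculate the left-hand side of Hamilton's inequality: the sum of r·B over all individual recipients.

r to a full niece or nephew = 0.25 (full aunt/uncle↔niece/nephew: two paths of length 3 through the shared grandparent pair: r = 2·(1/2)^3 = 1/4).
r to a grandoffspring = 1/4 (two parent–offspring links: r = (1/2)^2 = 1/4).
r to a half-sibling = 1/4 (half-sibs share one parent — one path of length 2: r = (1/2)^2 = 1/4).
Summing one r·B term per recipient: 1·0.25·0.46 + 1·0.25·0.129 + 2·0.25·0.22 = 0.25725.

0.25725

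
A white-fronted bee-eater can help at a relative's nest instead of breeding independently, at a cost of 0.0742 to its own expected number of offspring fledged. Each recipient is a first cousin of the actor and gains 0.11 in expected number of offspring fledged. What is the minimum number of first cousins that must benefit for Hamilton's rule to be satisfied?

6

r to a first cousin = 1/8 (first cousins share one grandparent pair — two paths of length 4: r = 2·(1/2)^4 = 1/8).
Hamilton's rule: n·r·B > C  ⇒  n > C/(r·B) = 0.0742/(0.125·0.11) = 5.396.
The smallest integer exceeding 5.396 is 6.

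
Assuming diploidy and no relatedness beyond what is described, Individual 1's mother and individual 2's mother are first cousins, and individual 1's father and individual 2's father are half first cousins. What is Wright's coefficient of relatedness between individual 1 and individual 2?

Relatedness sums over independent paths through distinct common ancestors.
Individual 1 and individual 2 are related in two ways: second cousins through their mothers (r = 1/32) and half second cousins through their fathers (r = 1/64).
r = 1/32 + 1/64 = 3/64 = 0.046875.

0.046875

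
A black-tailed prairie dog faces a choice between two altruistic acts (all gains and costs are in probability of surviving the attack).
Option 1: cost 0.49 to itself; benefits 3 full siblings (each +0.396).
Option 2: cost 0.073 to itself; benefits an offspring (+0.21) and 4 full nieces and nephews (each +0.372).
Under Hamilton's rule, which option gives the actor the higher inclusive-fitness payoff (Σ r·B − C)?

Option 1: r to a full sibling = 0.5.
Option 1: Σ r·B − C = (3·0.5·0.396) − 0.49 = 0.104.
Option 2: r to an offspring = 0.5.
Option 2: r to a full niece or nephew = 0.25.
Option 2: Σ r·B − C = (1·0.5·0.21 + 4·0.25·0.372) − 0.073 = 0.404.
Option 2 has the higher net inclusive-fitness payoff.

Option 2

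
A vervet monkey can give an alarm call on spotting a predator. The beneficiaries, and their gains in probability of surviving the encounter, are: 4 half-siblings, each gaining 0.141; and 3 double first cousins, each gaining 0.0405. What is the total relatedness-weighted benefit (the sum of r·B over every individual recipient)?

r to a half-sibling = 0.25 (half-sibs share one parent — one path of length 2: r = (1/2)^2 = 1/4).
r to a double first cousin = 0.25 (double first cousins share both grandparent pairs — four paths of length 4: r = 4·(1/2)^4 = 1/4).
Summing one r·B term per recipient: 4·0.25·0.141 + 3·0.25·0.0405 = 0.171375.

0.171375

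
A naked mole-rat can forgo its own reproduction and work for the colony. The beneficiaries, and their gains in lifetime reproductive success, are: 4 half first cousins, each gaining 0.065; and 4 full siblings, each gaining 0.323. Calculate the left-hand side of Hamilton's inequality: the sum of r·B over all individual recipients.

r to a half first cousin = 0.0625 (half first cousins share one grandparent — one path of length 4: r = (1/2)^4 = 1/16).
r to a full sibling = 0.5 (full sibs share both parents — two paths of length 2: r = 2·(1/2)^2 = 1/2).
Summing one r·B term per recipient: 4·0.0625·0.065 + 4·0.5·0.323 = 0.66225.

0.66225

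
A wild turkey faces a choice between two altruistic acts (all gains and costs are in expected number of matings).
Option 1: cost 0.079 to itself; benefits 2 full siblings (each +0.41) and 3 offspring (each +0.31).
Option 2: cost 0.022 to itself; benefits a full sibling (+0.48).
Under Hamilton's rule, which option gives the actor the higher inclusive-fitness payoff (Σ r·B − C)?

Option 1

Option 1: r to a full sibling = 0.5.
Option 1: r to an offspring = 0.5.
Option 1: Σ r·B − C = (2·0.5·0.41 + 3·0.5·0.31) − 0.079 = 0.796.
Option 2: r to a full sibling = 0.5.
Option 2: Σ r·B − C = (1·0.5·0.48) − 0.022 = 0.218.
Option 1 has the higher net inclusive-fitness payoff.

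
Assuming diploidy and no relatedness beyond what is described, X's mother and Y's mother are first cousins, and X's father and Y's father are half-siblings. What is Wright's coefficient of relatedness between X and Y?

With two independent routes of shared ancestry, r is the sum of the two contributions.
X and Y are related in two ways: second cousins through their mothers (r = 1/32) and half first cousins through their fathers (r = 1/16).
r = 1/32 + 1/16 = 0.09375.

0.09375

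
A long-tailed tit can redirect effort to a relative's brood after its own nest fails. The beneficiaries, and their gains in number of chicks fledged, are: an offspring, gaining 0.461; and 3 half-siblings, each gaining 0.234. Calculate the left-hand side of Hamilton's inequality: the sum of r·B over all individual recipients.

r to an offspring = 1/2 (one parent–offspring link: r = (1/2)^1 = 1/2).
r to a half-sibling = 0.25 (half-sibs share one parent — one path of length 2: r = (1/2)^2 = 1/4).
Summing one r·B term per recipient: 1·0.5·0.461 + 3·0.25·0.234 = 0.406.

0.406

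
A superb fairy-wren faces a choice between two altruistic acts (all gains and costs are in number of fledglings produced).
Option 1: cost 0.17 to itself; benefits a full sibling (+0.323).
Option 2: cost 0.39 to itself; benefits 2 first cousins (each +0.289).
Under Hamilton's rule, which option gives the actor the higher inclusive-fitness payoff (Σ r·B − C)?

Option 1: r to a full sibling = 0.5.
Option 1: Σ r·B − C = (1·0.5·0.323) − 0.17 = -0.0085.
Option 2: r to a first cousin = 0.125.
Option 2: Σ r·B − C = (2·0.125·0.289) − 0.39 = -0.31775.
Option 1 has the higher net inclusive-fitness payoff.

Option 1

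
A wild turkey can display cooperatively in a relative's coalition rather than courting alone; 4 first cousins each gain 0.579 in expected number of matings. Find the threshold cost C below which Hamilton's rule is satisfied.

r to a first cousin = 1/8 (first cousins share one grandparent pair — two paths of length 4: r = 2·(1/2)^4 = 1/8).
Hamilton's rule: n·r·B > C, so the trait is favored while C < n·r·B = 4·0.125·0.579 = 0.2895.

0.2895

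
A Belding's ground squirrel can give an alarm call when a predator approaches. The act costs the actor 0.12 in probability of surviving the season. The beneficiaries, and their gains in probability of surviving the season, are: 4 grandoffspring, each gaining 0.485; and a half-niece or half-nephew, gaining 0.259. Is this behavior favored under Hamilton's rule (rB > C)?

Hamilton's rule: the trait is favored when the sum of r·B over every recipient exceeds the actor's cost C.
r to a grandoffspring = 0.25 (two parent–offspring links: r = (1/2)^2 = 1/4).
r to a half-niece or half-nephew = 0.125 (half-aunt/uncle↔niece/nephew: one path of length 3: r = (1/2)^3 = 1/8).
Summing one r·B term per recipient: 4·0.25·0.485 + 1·0.125·0.259 = 0.517375.
0.517375 > 0.12: the indirect benefit exceeds the cost.

Yes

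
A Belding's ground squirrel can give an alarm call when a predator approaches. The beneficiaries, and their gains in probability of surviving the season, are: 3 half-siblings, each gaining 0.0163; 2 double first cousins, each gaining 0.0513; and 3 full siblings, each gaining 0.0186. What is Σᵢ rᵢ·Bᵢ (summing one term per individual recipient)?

r to a half-sibling = 0.25 (half-sibs share one parent — one path of length 2: r = (1/2)^2 = 1/4).
r to a double first cousin = 1/4 (double first cousins share both grandparent pairs — four paths of length 4: r = 4·(1/2)^4 = 1/4).
r to a full sibling = 1/2 (full sibs share both parents — two paths of length 2: r = 2·(1/2)^2 = 1/2).
Summing one r·B term per recipient: 3·0.25·0.0163 + 2·0.25·0.0513 + 3·0.5·0.0186 = 0.065775.

0.065775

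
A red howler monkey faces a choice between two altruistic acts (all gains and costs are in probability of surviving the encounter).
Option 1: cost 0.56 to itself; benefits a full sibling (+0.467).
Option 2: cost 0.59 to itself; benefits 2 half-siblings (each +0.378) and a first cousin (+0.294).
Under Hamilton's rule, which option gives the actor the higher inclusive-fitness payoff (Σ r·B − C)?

Option 1: r to a full sibling = 0.5.
Option 1: Σ r·B − C = (1·0.5·0.467) − 0.56 = -0.3265.
Option 2: r to a half-sibling = 0.25.
Option 2: r to a first cousin = 0.125.
Option 2: Σ r·B − C = (2·0.25·0.378 + 1·0.125·0.294) − 0.59 = -0.36425.
Option 1 has the higher net inclusive-fitness payoff.

Option 1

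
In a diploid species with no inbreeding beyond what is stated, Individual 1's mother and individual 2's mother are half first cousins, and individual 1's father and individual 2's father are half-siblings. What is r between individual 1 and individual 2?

Independent pedigree routes through distinct common ancestors add.
Individual 1 and individual 2 are related in two ways: half second cousins through their mothers (r = 1/64) and half first cousins through their fathers (r = 1/16).
r = 1/64 + 1/16 = 0.078125.

0.078125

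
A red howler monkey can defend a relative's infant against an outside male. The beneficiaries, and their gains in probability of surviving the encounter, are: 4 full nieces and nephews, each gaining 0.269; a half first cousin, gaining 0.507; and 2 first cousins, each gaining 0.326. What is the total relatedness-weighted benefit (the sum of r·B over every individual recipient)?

r to a full niece or nephew = 0.25 (full aunt/uncle↔niece/nephew: two paths of length 3 through the shared grandparent pair: r = 2·(1/2)^3 = 1/4).
r to a half first cousin = 1/16 (half first cousins share one grandparent — one path of length 4: r = (1/2)^4 = 1/16).
r to a first cousin = 1/8 (first cousins share one grandparent pair — two paths of length 4: r = 2·(1/2)^4 = 1/8).
Summing one r·B term per recipient: 4·0.25·0.269 + 1·0.0625·0.507 + 2·0.125·0.326 = 0.3821875.

0.3821875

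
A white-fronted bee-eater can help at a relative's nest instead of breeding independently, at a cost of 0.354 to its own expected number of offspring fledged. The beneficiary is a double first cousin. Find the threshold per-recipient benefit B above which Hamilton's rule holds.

r to a double first cousin = 0.25 (double first cousins share both grandparent pairs — four paths of length 4: r = 4·(1/2)^4 = 1/4).
Hamilton's rule with n recipients of equal r: n·r·B > C, so B > C/(n·r) = 0.354/(1·0.25) = 1.416.

1.416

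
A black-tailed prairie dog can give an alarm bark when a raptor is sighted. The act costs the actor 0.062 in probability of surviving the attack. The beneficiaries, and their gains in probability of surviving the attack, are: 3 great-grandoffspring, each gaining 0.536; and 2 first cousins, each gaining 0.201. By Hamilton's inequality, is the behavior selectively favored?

Yes

Hamilton's rule: the trait is favored when the sum of r·B over every recipient exceeds the actor's cost C.
r to a great-grandoffspring = 0.125 (three parent–offspring links: r = (1/2)^3 = 1/8).
r to a first cousin = 1/8 (first cousins share one grandparent pair — two paths of length 4: r = 2·(1/2)^4 = 1/8).
Summing one r·B term per recipient: 3·0.125·0.536 + 2·0.125·0.201 = 0.25125.
0.25125 > 0.062: the indirect benefit exceeds the cost.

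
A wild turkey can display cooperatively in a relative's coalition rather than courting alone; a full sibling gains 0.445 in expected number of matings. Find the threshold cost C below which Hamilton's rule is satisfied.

r to a full sibling = 0.5 (full sibs share both parents — two paths of length 2: r = 2·(1/2)^2 = 1/2).
Hamilton's rule: n·r·B > C, so the trait is favored while C < n·r·B = 1·0.5·0.445 = 0.2225.

0.2225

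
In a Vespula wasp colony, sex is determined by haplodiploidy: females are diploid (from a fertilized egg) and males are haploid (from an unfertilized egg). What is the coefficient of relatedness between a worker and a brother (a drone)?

Her haploid brother carries none of their father's genes and a random half of their mother's genome; that half matches the maternal half of her own genome with probability 1/2: r = 1/2 · 1/2 = 1/4.

0.25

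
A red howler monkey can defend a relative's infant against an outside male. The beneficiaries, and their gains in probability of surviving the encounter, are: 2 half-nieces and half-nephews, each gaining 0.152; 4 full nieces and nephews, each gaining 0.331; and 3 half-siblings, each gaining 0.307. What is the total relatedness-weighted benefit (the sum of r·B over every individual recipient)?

0.59925

r to a half-niece or half-nephew = 0.125 (half-aunt/uncle↔niece/nephew: one path of length 3: r = (1/2)^3 = 1/8).
r to a full niece or nephew = 1/4 (full aunt/uncle↔niece/nephew: two paths of length 3 through the shared grandparent pair: r = 2·(1/2)^3 = 1/4).
r to a half-sibling = 1/4 (half-sibs share one parent — one path of length 2: r = (1/2)^2 = 1/4).
Summing one r·B term per recipient: 2·0.125·0.152 + 4·0.25·0.331 + 3·0.25·0.307 = 0.59925.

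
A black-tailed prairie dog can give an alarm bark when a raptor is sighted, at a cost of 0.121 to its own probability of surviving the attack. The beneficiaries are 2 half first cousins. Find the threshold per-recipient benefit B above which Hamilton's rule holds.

0.968

r to a half first cousin = 1/16 (half first cousins share one grandparent — one path of length 4: r = (1/2)^4 = 1/16).
Hamilton's rule with n recipients of equal r: n·r·B > C, so B > C/(n·r) = 0.121/(2·0.0625) = 0.968.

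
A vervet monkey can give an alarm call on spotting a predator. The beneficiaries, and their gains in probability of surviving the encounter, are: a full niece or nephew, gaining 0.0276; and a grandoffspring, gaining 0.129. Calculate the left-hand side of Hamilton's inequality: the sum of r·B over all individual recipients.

0.03915

r to a full niece or nephew = 1/4 (full aunt/uncle↔niece/nephew: two paths of length 3 through the shared grandparent pair: r = 2·(1/2)^3 = 1/4).
r to a grandoffspring = 1/4 (two parent–offspring links: r = (1/2)^2 = 1/4).
Summing one r·B term per recipient: 1·0.25·0.0276 + 1·0.25·0.129 = 0.03915.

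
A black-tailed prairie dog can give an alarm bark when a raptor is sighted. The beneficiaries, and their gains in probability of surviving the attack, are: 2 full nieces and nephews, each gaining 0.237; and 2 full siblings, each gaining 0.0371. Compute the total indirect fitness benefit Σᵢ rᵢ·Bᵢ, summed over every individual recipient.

r to a full niece or nephew = 0.25 (full aunt/uncle↔niece/nephew: two paths of length 3 through the shared grandparent pair: r = 2·(1/2)^3 = 1/4).
r to a full sibling = 0.5 (full sibs share both parents — two paths of length 2: r = 2·(1/2)^2 = 1/2).
Summing one r·B term per recipient: 2·0.25·0.237 + 2·0.5·0.0371 = 0.1556.

0.1556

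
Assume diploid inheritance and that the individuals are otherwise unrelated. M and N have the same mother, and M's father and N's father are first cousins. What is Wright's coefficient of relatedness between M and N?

0.28125

With two independent routes of shared ancestry, r is the sum of the two contributions.
M and N are related in two ways: half-sibs through their shared mother (r = 1/4) and second cousins through their fathers (r = 1/32).
r = 1/4 + 1/32 = 9/32 = 0.28125.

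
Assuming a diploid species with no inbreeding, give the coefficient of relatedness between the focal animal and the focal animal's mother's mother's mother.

0.125

Each parent–offspring link contributes a factor of 1/2, and independent paths through distinct common ancestors add.
Three parent–offspring links: r = (1/2)^3 = 1/8.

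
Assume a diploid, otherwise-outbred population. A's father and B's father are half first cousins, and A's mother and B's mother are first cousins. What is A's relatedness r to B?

0.046875

Independent pedigree routes through distinct common ancestors add.
A and B are related in two ways: half second cousins through their fathers (r = 1/64) and second cousins through their mothers (r = 1/32).
r = 1/64 + 1/32 = 0.046875.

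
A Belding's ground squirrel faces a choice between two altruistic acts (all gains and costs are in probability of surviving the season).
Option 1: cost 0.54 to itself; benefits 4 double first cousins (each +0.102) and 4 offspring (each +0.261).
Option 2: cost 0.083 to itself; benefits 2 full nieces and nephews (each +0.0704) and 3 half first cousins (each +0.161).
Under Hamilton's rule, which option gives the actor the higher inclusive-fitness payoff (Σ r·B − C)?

Option 1: r to a double first cousin = 0.25.
Option 1: r to an offspring = 0.5.
Option 1: Σ r·B − C = (4·0.25·0.102 + 4·0.5·0.261) − 0.54 = 0.084.
Option 2: r to a full niece or nephew = 0.25.
Option 2: r to a half first cousin = 0.0625.
Option 2: Σ r·B − C = (2·0.25·0.0704 + 3·0.0625·0.161) − 0.083 = -0.0176125.
Option 1 has the higher net inclusive-fitness payoff.

Option 1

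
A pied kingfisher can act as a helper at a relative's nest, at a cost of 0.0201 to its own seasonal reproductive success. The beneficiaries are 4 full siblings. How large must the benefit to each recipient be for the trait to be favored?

r to a full sibling = 0.5 (full sibs share both parents — two paths of length 2: r = 2·(1/2)^2 = 1/2).
Hamilton's rule with n recipients of equal r: n·r·B > C, so B > C/(n·r) = 0.0201/(4·0.5) = 0.01.

0.01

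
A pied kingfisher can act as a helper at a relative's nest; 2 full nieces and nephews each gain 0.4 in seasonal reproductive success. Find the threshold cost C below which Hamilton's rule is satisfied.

0.2

r to a full niece or nephew = 0.25 (full aunt/uncle↔niece/nephew: two paths of length 3 through the shared grandparent pair: r = 2·(1/2)^3 = 1/4).
Hamilton's rule: n·r·B > C, so the trait is favored while C < n·r·B = 2·0.25·0.4 = 0.2.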